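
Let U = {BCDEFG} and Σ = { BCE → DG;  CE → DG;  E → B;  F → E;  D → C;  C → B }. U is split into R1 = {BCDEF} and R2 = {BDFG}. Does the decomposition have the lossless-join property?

Common attributes: R1 ∩ R2 = {BDF}.
Closure of {BDF}: F → E applies, adding E; D → C applies, adding C; BCE → DG applies, adding G. So (BDF)⁺ = {BCDEFG}.
This closure contains every attribute of R1, so R1 ∩ R2 → R1. The join is lossless.

Yes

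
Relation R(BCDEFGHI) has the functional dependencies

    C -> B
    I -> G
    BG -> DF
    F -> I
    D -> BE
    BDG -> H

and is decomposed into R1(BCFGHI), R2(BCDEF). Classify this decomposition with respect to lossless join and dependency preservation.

Lossless test: (BCF)⁺ = {BCDEFGHI}, which contains all of one fragment — lossless.
Dependency preservation: BG → DF; BDG → H are not contained in any single fragment, but the restricted closure of each left-hand side across the fragments still reaches the right-hand side; the remaining FDs each lie inside some fragment. All dependencies are preserved.

lossless and dependency-preserving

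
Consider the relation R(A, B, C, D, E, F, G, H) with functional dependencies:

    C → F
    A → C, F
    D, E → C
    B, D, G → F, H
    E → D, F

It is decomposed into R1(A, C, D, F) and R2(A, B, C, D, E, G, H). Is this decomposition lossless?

Yes

Common attributes: R1 ∩ R2 = {A, C, D}.
Closure of {A, C, D}: C → F applies, adding F. So (A, C, D)⁺ = {A, C, D, F}.
This closure contains every attribute of R1, so R1 ∩ R2 → R1. The join is lossless.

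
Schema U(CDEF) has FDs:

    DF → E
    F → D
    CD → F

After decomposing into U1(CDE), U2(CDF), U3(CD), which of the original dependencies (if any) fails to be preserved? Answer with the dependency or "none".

Check DF → E: no single fragment contains all of {DEF}, and the restricted closure of {DF} across the fragments never reaches {E}.
F → D is preserved.
CD → F is preserved.

DF → E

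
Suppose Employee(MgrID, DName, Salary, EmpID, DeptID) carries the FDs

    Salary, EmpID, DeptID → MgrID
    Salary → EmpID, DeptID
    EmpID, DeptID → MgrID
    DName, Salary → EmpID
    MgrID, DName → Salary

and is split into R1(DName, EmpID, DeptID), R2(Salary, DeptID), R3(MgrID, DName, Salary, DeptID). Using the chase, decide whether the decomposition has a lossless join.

Chase test. Columns are MgrID, DName, Salary, EmpID, DeptID; row i has aⱼ where attribute j ∈ Ri, else bᵢⱼ.
Initial tableau (one row per fragment):
  row 1: b11 a2 b13 a4 a5
  row 2: b21 b22 a3 b24 a5
  row 3: a1 a2 a3 b34 a5
Rows 2 and 3 agree on Salary; apply Salary→EmpID, DeptID and equate their EmpID, DeptID entries.
Rows 2 and 3 agree on EmpID, DeptID; apply EmpID, DeptID→MgrID and equate their MgrID entries.
No row becomes fully distinguished — the join is lossy.

No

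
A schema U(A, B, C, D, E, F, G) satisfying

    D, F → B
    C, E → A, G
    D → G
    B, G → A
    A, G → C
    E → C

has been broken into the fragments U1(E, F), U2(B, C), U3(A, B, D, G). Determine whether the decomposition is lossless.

No

Chase test. Columns are A, B, C, D, E, F, G; row i has aⱼ where attribute j ∈ Ui, else bᵢⱼ.
Initial tableau (one row per fragment):
  row 1: b11 b12 b13 b14 a5 a6 b17
  row 2: b21 a2 a3 b24 b25 b26 b27
  row 3: a1 a2 b33 a4 b35 b36 a7
No row becomes fully distinguished — the join is lossy.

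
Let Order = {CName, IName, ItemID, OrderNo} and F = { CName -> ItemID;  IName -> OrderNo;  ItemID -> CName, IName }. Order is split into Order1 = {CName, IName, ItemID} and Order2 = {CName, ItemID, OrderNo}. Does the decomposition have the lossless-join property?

Yes

Common attributes: Order1 ∩ Order2 = {CName, ItemID}.
Closure of {CName, ItemID}: ItemID → CName, IName applies, adding IName; IName → OrderNo applies, adding OrderNo. So (CName, ItemID)⁺ = {CName, IName, ItemID, OrderNo}.
This closure contains every attribute of Order1, so Order1 ∩ Order2 → Order1. The join is lossless.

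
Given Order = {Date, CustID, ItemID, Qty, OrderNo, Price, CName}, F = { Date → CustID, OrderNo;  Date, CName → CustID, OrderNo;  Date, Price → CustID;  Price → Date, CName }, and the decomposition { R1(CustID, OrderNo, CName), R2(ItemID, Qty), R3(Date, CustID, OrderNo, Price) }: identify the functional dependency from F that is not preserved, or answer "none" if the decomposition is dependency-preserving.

Price → Date, CName

Check Price → Date, CName: no single fragment contains all of {Date, Price, CName}, and the restricted closure of {Price} across the fragments never reaches {Date, CName}.
Date → CustID, OrderNo is preserved.
Date, CName → CustID, OrderNo is preserved.
Date, Price → CustID is preserved.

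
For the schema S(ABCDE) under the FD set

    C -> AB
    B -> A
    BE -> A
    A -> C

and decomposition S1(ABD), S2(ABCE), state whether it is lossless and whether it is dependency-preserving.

lossy but dependency-preserving

Lossless test: (AB)⁺ = {ABC}, which is a superkey of neither fragment — lossy.
Dependency preservation: every FD's attributes lie within a single fragment, so each can be enforced locally — preserved.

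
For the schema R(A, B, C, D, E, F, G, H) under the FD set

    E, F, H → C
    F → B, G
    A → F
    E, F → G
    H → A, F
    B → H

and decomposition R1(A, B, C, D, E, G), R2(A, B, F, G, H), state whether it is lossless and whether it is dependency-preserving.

Lossless test: (A, B, G)⁺ = {A, B, F, G, H}, which contains all of one fragment — lossless.
Dependency preservation: E, F, H → C; E, F → G are not contained in any single fragment, but the restricted closure of each left-hand side across the fragments still reaches the right-hand side; the remaining FDs each lie inside some fragment. All dependencies are preserved.

lossless and dependency-preserving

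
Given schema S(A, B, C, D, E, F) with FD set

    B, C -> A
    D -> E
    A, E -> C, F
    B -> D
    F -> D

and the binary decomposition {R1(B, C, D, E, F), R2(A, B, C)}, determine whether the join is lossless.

Common attributes: R1 ∩ R2 = {B, C}.
Closure of {B, C}: B, C → A applies, adding A; B → D applies, adding D; D → E applies, adding E; A, E → C, F applies, adding F. So (B, C)⁺ = {A, B, C, D, E, F}.
This closure contains every attribute of R1, so R1 ∩ R2 → R1. The join is lossless.

Yes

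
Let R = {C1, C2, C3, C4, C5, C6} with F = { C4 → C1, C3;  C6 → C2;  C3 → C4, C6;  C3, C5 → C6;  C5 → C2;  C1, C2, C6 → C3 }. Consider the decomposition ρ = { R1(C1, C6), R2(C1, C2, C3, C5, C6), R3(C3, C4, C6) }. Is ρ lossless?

Yes

Chase test. Columns are C1, C2, C3, C4, C5, C6; row i has aⱼ where attribute j ∈ Ri, else bᵢⱼ.
Initial tableau (one row per fragment):
  row 1: a1 b12 b13 b14 b15 a6
  row 2: a1 a2 a3 b24 a5 a6
  row 3: b31 b32 a3 a4 b35 a6
Rows 1 and 2 agree on C6; apply C6→C2 and equate their C2 entries.
Rows 1 and 3 agree on C6; apply C6→C2 and equate their C2 entries.
Rows 2 and 3 agree on C3; apply C3→C4, C6 and equate their C4, C6 entries.
Rows 1 and 2 agree on C1, C2, C6; apply C1, C2, C6→C3 and equate their C3 entries.
Rows 2 and 3 agree on C4; apply C4→C1, C3 and equate their C1, C3 entries.
Rows 1 and 2 agree on C3; apply C3→C4, C6 and equate their C4, C6 entries.
Row 2 is now all distinguished symbols — the join is lossless.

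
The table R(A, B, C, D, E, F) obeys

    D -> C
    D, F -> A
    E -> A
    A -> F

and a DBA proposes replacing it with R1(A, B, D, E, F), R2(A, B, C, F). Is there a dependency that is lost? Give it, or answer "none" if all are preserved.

Check D → C: no single fragment contains all of {C, D}, and the restricted closure of {D} across the fragments never reaches {C}.
D, F → A is preserved.
E → A is preserved.
A → F is preserved.

D -> C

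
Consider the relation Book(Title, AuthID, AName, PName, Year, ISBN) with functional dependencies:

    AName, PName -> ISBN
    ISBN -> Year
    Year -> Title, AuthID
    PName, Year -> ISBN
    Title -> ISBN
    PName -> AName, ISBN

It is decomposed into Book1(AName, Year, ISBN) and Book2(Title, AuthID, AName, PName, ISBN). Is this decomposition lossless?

Yes

Common attributes: Book1 ∩ Book2 = {AName, ISBN}.
Closure of {AName, ISBN}: ISBN → Year applies, adding Year; Year → Title, AuthID applies, adding Title, AuthID. So (AName, ISBN)⁺ = {Title, AuthID, AName, Year, ISBN}.
This closure contains every attribute of Book1, so Book1 ∩ Book2 → Book1. The join is lossless.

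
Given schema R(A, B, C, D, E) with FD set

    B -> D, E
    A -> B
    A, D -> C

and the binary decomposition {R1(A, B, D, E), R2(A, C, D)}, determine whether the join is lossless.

Yes

Common attributes: R1 ∩ R2 = {A, D}.
Closure of {A, D}: A → B applies, adding B; A, D → C applies, adding C; B → D, E applies, adding E. So (A, D)⁺ = {A, B, C, D, E}.
This closure contains every attribute of R1, so R1 ∩ R2 → R1. The join is lossless.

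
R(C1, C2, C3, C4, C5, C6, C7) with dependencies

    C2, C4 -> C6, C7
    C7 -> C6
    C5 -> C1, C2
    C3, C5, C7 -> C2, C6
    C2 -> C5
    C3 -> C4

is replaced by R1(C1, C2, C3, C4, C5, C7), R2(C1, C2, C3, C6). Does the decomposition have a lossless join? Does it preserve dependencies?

Lossless test: (C1, C2, C3)⁺ = {C1, C2, C3, C4, C5, C6, C7}, which contains all of one fragment — lossless.
Dependency preservation: the restricted closure of {C2, C4} across the fragments never reaches {C6, C7}, so C2, C4 → C6, C7 cannot be enforced without a join — not preserved.

lossless but not dependency-preserving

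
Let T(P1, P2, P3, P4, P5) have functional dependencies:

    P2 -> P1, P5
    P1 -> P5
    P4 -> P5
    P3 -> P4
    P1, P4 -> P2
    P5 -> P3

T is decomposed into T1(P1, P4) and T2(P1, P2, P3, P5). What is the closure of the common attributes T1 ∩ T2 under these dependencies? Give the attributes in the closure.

T1 ∩ T2 = {P1}.
P1 → P5 applies, adding P5
P5 → P3 applies, adding P3
P3 → P4 applies, adding P4
P1, P4 → P2 applies, adding P2
Closure: {P1, P2, P3, P4, P5}.

P1, P2, P3, P4, P5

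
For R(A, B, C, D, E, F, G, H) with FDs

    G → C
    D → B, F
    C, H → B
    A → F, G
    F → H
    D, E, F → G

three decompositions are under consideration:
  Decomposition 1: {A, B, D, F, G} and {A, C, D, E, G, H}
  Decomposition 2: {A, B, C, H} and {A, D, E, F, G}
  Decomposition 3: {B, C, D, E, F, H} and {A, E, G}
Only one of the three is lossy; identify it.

Decomposition 1: common = {A, D, G}, closure = {A, B, C, D, F, G, H} → lossless.
Decomposition 2: common = {A}, closure = {A, B, C, F, G, H} → lossless.
Decomposition 3: common = {E}, closure = {E} → lossy.

Decomposition 3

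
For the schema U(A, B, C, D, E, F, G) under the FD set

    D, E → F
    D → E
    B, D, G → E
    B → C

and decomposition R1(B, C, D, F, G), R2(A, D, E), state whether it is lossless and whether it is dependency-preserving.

Lossless test: (D)⁺ = {D, E, F}, which is a superkey of neither fragment — lossy.
Dependency preservation: D, E → F; B, D, G → E are not contained in any single fragment, but the restricted closure of each left-hand side across the fragments still reaches the right-hand side; the remaining FDs each lie inside some fragment. All dependencies are preserved.

lossy but dependency-preserving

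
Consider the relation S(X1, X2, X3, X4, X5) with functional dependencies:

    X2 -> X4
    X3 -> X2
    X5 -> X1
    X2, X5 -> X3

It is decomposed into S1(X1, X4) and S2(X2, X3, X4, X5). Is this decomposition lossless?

Common attributes: S1 ∩ S2 = {X4}.
No dependency enlarges {X4}, so (X4)⁺ = {X4}.
The closure contains neither all of S1 = {X1, X4} nor all of S2 = {X2, X3, X4, X5}, so the common attributes are not a superkey of either fragment. The join is lossy.

No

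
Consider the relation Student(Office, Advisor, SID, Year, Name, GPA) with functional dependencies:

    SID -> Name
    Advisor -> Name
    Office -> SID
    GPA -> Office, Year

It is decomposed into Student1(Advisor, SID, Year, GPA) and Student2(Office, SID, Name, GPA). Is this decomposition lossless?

Yes

Common attributes: Student1 ∩ Student2 = {SID, GPA}.
Closure of {SID, GPA}: SID → Name applies, adding Name; GPA → Office, Year applies, adding Office, Year. So (SID, GPA)⁺ = {Office, SID, Year, Name, GPA}.
This closure contains every attribute of Student2, so Student1 ∩ Student2 → Student2. The join is lossless.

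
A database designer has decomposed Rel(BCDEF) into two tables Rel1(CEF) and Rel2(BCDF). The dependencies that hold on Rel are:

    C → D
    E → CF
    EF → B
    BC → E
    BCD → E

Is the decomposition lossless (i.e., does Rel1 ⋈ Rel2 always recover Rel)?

Common attributes: Rel1 ∩ Rel2 = {CF}.
Closure of {CF}: C → D applies, adding D. So (CF)⁺ = {CDF}.
The closure contains neither all of Rel1 = {CEF} nor all of Rel2 = {BCDF}, so the common attributes are not a superkey of either fragment. The join is lossy.

No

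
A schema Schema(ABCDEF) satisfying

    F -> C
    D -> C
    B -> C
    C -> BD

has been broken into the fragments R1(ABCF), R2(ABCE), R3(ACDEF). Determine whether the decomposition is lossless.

Yes

Chase test. Columns are ABCDEF; row i has aⱼ where attribute j ∈ Ri, else bᵢⱼ.
Initial tableau (one row per fragment):
  row 1: a1 a2 a3 b14 b15 a6
  row 2: a1 a2 a3 b24 a5 b26
  row 3: a1 b32 a3 a4 a5 a6
Rows 1 and 2 agree on C; apply C→BD and equate their BD entries.
Rows 1 and 3 agree on C; apply C→BD and equate their BD entries.
Row 3 is now all distinguished symbols — the join is lossless.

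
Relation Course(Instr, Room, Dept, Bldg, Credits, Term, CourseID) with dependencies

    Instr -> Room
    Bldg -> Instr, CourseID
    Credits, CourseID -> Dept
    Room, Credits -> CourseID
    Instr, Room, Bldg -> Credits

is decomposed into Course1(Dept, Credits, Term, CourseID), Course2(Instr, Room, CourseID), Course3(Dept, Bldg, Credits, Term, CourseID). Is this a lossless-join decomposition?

Chase test. Columns are Instr, Room, Dept, Bldg, Credits, Term, CourseID; row i has aⱼ where attribute j ∈ Coursei, else bᵢⱼ.
Initial tableau (one row per fragment):
  row 1: b11 b12 a3 b14 a5 a6 a7
  row 2: a1 a2 b23 b24 b25 b26 a7
  row 3: b31 b32 a3 a4 a5 a6 a7
No row becomes fully distinguished — the join is lossy.

No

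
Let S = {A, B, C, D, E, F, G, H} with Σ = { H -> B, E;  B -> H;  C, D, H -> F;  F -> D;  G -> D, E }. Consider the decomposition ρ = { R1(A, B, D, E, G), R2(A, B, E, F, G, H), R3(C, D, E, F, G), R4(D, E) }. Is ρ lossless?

No

Chase test. Columns are A, B, C, D, E, F, G, H; row i has aⱼ where attribute j ∈ Ri, else bᵢⱼ.
Initial tableau (one row per fragment):
  row 1: a1 a2 b13 a4 a5 b16 a7 b18
  row 2: a1 a2 b23 b24 a5 a6 a7 a8
  row 3: b31 b32 a3 a4 a5 a6 a7 b38
  row 4: b41 b42 b43 a4 a5 b46 b47 b48
Rows 1 and 2 agree on B; apply B→H and equate their H entries.
Rows 2 and 3 agree on F; apply F→D and equate their D entries.
No row becomes fully distinguished — the join is lossy.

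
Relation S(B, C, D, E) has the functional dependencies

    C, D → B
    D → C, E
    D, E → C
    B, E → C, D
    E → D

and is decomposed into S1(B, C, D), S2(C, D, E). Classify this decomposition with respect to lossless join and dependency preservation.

Lossless test: (C, D)⁺ = {B, C, D, E}, which contains all of one fragment — lossless.
Dependency preservation: B, E → C, D is not contained in any single fragment, but the restricted closure of its left-hand side across the fragments still reaches the right-hand side; the remaining FDs each lie inside some fragment. All dependencies are preserved.

lossless and dependency-preserving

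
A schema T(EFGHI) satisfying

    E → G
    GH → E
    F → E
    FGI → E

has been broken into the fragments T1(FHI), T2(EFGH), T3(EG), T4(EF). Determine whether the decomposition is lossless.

Yes

Chase test. Columns are EFGHI; row i has aⱼ where attribute j ∈ Ti, else bᵢⱼ.
Initial tableau (one row per fragment):
  row 1: b11 a2 b13 a4 a5
  row 2: a1 a2 a3 a4 b25
  row 3: a1 b32 a3 b34 b35
  row 4: a1 a2 b43 b44 b45
Rows 2 and 4 agree on E; apply E→G and equate their G entries.
Rows 1 and 2 agree on F; apply F→E and equate their E entries.
Rows 1 and 2 agree on E; apply E→G and equate their G entries.
Row 1 is now all distinguished symbols — the join is lossless.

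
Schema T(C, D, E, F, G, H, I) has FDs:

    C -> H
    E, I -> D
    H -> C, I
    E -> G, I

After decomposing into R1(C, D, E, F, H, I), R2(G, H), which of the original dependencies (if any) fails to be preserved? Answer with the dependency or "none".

Check E → G, I: no single fragment contains all of {E, G, I}, and the restricted closure of {E} across the fragments never reaches {G, I}.
C → H is preserved.
E, I → D is preserved.
H → C, I is preserved.

E -> G, I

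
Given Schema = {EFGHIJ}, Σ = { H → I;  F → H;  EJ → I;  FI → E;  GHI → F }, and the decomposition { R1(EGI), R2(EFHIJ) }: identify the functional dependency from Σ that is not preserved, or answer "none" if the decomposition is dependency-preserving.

GHI → F

Check GHI → F: no single fragment contains all of {FGHI}, and the restricted closure of {GHI} across the fragments never reaches {F}.
H → I is preserved.
F → H is preserved.
EJ → I is preserved.
FI → E is preserved.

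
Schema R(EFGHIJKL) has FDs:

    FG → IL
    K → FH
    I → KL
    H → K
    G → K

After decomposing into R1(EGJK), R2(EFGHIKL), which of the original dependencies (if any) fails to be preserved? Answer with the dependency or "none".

none

FG → IL lies within R2.
K → FH lies within R2.
I → KL lies within R2.
H → K lies within R2.
G → K lies within R1.
Every dependency is enforceable on the fragments, so the decomposition is dependency-preserving.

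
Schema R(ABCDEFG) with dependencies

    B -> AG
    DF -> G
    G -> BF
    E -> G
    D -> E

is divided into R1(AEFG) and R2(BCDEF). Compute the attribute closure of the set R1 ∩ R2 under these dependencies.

ABEFG

R1 ∩ R2 = {EF}.
E → G applies, adding G
G → BF applies, adding B
B → AG applies, adding A
Closure: {ABEFG}.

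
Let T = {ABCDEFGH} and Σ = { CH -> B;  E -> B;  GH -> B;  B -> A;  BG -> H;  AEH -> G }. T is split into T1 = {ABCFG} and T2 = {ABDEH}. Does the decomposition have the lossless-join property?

Common attributes: T1 ∩ T2 = {AB}.
No dependency enlarges {AB}, so (AB)⁺ = {AB}.
The closure contains neither all of T1 = {ABCFG} nor all of T2 = {ABDEH}, so the common attributes are not a superkey of either fragment. The join is lossy.

No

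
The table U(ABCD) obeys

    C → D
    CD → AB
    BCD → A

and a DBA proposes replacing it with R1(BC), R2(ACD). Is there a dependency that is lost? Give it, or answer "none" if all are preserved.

none

C → D lies within R2.
CD → AB: restricted closure across fragments reaches AB.
BCD → A: restricted closure across fragments reaches A.
Every dependency is enforceable on the fragments, so the decomposition is dependency-preserving.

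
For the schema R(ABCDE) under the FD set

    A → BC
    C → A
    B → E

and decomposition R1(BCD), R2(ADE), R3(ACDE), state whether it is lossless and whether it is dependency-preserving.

Lossless test (chase): Rows 2 and 3 agree on A; apply A→BC and equate their BC entries. Rows 1 and 2 agree on C; apply C→A and equate their A entries. Rows 1 and 2 agree on A; apply A→BC and equate their BC entries. Rows 1 and 2 agree on B; apply B→E and equate their E entries. Row 1 is now all distinguished symbols — the join is lossless.
Dependency preservation: the restricted closure of {B} across the fragments never reaches {E}, so B → E cannot be enforced without a join — not preserved.

lossless but not dependency-preserving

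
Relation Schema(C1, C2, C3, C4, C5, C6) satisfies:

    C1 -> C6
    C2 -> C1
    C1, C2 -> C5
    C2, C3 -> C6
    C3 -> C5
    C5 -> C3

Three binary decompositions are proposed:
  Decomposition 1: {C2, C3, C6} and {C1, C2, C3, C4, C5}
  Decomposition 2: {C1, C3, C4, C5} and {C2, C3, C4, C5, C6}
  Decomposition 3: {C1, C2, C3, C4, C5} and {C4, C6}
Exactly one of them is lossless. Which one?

Decomposition 1

Decomposition 1: common = {C2, C3}, closure = {C1, C2, C3, C5, C6} → lossless.
Decomposition 2: common = {C3, C4, C5}, closure = {C3, C4, C5} → lossy.
Decomposition 3: common = {C4}, closure = {C4} → lossy.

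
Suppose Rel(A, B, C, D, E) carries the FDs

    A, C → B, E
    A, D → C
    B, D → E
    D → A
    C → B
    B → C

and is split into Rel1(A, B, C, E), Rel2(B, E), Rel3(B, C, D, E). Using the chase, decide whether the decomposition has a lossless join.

No

Chase test. Columns are A, B, C, D, E; row i has aⱼ where attribute j ∈ Reli, else bᵢⱼ.
Initial tableau (one row per fragment):
  row 1: a1 a2 a3 b14 a5
  row 2: b21 a2 b23 b24 a5
  row 3: b31 a2 a3 a4 a5
Rows 1 and 2 agree on B; apply B→C and equate their C entries.
No row becomes fully distinguished — the join is lossy.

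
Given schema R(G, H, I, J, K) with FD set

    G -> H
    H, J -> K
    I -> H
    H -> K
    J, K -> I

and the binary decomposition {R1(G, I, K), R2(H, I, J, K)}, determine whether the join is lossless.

No

Common attributes: R1 ∩ R2 = {I, K}.
Closure of {I, K}: I → H applies, adding H. So (I, K)⁺ = {H, I, K}.
The closure contains neither all of R1 = {G, I, K} nor all of R2 = {H, I, J, K}, so the common attributes are not a superkey of either fragment. The join is lossy.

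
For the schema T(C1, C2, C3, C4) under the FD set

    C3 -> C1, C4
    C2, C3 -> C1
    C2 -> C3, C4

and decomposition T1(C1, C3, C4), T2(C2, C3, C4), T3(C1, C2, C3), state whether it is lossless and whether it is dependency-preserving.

Lossless test (chase): Rows 1 and 2 agree on C3; apply C3→C1, C4 and equate their C1, C4 entries. Rows 1 and 3 agree on C3; apply C3→C1, C4 and equate their C1, C4 entries. Row 2 is now all distinguished symbols — the join is lossless.
Dependency preservation: every FD's attributes lie within a single fragment, so each can be enforced locally — preserved.

lossless and dependency-preserving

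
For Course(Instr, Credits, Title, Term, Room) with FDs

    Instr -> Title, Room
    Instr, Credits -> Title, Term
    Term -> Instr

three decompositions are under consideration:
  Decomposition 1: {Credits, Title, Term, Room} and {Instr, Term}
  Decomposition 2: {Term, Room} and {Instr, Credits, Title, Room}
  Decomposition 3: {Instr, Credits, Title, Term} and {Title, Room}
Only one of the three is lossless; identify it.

Decomposition 1: common = {Term}, closure = {Instr, Title, Term, Room} → lossless.
Decomposition 2: common = {Room}, closure = {Room} → lossy.
Decomposition 3: common = {Title}, closure = {Title} → lossy.

Decomposition 1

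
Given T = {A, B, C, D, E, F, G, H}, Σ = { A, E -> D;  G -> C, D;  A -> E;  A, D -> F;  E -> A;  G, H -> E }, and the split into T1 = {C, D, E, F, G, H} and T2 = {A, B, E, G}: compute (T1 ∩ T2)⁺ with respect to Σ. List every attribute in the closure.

A, C, D, E, F, G

T1 ∩ T2 = {E, G}.
G → C, D applies, adding C, D
E → A applies, adding A
A, D → F applies, adding F
Closure: {A, C, D, E, F, G}.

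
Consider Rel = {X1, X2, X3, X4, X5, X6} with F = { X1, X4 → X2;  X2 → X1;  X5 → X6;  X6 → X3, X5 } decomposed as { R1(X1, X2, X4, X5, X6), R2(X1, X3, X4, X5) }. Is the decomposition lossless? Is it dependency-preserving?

Lossless test: (X1, X4, X5)⁺ = {X1, X2, X3, X4, X5, X6}, which contains all of one fragment — lossless.
Dependency preservation: X6 → X3, X5 is not contained in any single fragment, but the restricted closure of its left-hand side across the fragments still reaches the right-hand side; the remaining FDs each lie inside some fragment. All dependencies are preserved.

lossless and dependency-preserving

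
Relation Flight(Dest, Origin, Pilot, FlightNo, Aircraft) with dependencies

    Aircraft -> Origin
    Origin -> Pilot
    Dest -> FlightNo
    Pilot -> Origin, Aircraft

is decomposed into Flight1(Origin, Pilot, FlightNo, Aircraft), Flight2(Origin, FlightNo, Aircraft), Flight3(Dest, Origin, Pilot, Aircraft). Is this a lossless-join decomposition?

Chase test. Columns are Dest, Origin, Pilot, FlightNo, Aircraft; row i has aⱼ where attribute j ∈ Flighti, else bᵢⱼ.
Initial tableau (one row per fragment):
  row 1: b11 a2 a3 a4 a5
  row 2: b21 a2 b23 a4 a5
  row 3: a1 a2 a3 b34 a5
Rows 1 and 2 agree on Origin; apply Origin→Pilot and equate their Pilot entries.
No row becomes fully distinguished — the join is lossy.

No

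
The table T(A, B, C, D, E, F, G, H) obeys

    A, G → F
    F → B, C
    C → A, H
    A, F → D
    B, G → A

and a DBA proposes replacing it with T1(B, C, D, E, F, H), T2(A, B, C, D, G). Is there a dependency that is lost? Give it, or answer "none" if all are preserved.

Check A, G → F: no single fragment contains all of {A, F, G}, and the restricted closure of {A, G} across the fragments never reaches {F}.
F → B, C is preserved.
C → A, H is preserved.
A, F → D is preserved.
B, G → A is preserved.

A, G → F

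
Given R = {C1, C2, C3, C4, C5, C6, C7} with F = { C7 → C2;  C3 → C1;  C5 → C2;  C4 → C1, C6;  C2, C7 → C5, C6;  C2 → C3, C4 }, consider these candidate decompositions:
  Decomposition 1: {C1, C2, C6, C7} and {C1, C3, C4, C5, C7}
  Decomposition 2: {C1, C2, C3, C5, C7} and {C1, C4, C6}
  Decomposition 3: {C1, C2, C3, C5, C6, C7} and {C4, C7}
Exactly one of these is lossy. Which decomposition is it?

Decomposition 1: common = {C1, C7}, closure = {C1, C2, C3, C4, C5, C6, C7} → lossless.
Decomposition 2: common = {C1}, closure = {C1} → lossy.
Decomposition 3: common = {C7}, closure = {C1, C2, C3, C4, C5, C6, C7} → lossless.

Decomposition 2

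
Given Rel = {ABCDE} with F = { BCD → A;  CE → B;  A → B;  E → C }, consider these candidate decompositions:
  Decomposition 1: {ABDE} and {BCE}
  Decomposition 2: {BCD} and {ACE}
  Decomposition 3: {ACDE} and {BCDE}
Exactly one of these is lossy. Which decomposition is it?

Decomposition 2

Decomposition 1: common = {BE}, closure = {BCE} → lossless.
Decomposition 2: common = {C}, closure = {C} → lossy.
Decomposition 3: common = {CDE}, closure = {ABCDE} → lossless.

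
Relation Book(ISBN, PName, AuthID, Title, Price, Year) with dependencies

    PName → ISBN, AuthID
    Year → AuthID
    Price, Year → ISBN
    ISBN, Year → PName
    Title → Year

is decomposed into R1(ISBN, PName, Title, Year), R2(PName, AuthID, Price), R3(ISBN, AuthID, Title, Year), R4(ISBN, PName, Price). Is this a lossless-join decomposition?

No

Chase test. Columns are ISBN, PName, AuthID, Title, Price, Year; row i has aⱼ where attribute j ∈ Ri, else bᵢⱼ.
Initial tableau (one row per fragment):
  row 1: a1 a2 b13 a4 b15 a6
  row 2: b21 a2 a3 b24 a5 b26
  row 3: a1 b32 a3 a4 b35 a6
  row 4: a1 a2 b43 b44 a5 b46
Rows 1 and 2 agree on PName; apply PName→ISBN, AuthID and equate their ISBN, AuthID entries.
Rows 1 and 4 agree on PName; apply PName→ISBN, AuthID and equate their ISBN, AuthID entries.
Rows 1 and 3 agree on ISBN, Year; apply ISBN, Year→PName and equate their PName entries.
No row becomes fully distinguished — the join is lossy.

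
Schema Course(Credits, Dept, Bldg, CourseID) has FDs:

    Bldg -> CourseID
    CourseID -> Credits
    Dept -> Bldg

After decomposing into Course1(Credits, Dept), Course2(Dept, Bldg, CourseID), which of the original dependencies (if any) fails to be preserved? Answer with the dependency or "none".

CourseID -> Credits

Check CourseID → Credits: no single fragment contains all of {Credits, CourseID}, and the restricted closure of {CourseID} across the fragments never reaches {Credits}.
Bldg → CourseID is preserved.
Dept → Bldg is preserved.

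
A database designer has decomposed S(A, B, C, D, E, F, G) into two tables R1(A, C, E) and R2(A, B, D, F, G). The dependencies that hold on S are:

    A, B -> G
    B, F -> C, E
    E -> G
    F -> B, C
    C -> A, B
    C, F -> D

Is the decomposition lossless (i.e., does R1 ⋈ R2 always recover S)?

Common attributes: R1 ∩ R2 = {A}.
No dependency enlarges {A}, so (A)⁺ = {A}.
The closure contains neither all of R1 = {A, C, E} nor all of R2 = {A, B, D, F, G}, so the common attributes are not a superkey of either fragment. The join is lossy.

No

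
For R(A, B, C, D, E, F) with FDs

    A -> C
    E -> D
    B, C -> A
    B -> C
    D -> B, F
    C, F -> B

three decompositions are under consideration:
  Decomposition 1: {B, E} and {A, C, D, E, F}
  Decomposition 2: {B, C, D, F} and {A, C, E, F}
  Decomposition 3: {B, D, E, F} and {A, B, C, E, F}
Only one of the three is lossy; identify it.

Decomposition 1: common = {E}, closure = {A, B, C, D, E, F} → lossless.
Decomposition 2: common = {C, F}, closure = {A, B, C, F} → lossy.
Decomposition 3: common = {B, E, F}, closure = {A, B, C, D, E, F} → lossless.

Decomposition 2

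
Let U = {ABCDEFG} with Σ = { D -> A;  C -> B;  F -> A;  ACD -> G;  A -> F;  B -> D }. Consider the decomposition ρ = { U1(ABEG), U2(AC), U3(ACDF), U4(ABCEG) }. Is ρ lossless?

Yes

Chase test. Columns are ABCDEFG; row i has aⱼ where attribute j ∈ Ui, else bᵢⱼ.
Initial tableau (one row per fragment):
  row 1: a1 a2 b13 b14 a5 b16 a7
  row 2: a1 b22 a3 b24 b25 b26 b27
  row 3: a1 b32 a3 a4 b35 a6 b37
  row 4: a1 a2 a3 b44 a5 b46 a7
Rows 2 and 3 agree on C; apply C→B and equate their B entries.
Rows 2 and 4 agree on C; apply C→B and equate their B entries.
Rows 1 and 2 agree on A; apply A→F and equate their F entries.
Rows 1 and 3 agree on A; apply A→F and equate their F entries.
Rows 1 and 4 agree on A; apply A→F and equate their F entries.
Rows 1 and 2 agree on B; apply B→D and equate their D entries.
Rows 1 and 3 agree on B; apply B→D and equate their D entries.
Rows 1 and 4 agree on B; apply B→D and equate their D entries.
Rows 2 and 3 agree on ACD; apply ACD→G and equate their G entries.
Rows 2 and 4 agree on ACD; apply ACD→G and equate their G entries.
Row 4 is now all distinguished symbols — the join is lossless.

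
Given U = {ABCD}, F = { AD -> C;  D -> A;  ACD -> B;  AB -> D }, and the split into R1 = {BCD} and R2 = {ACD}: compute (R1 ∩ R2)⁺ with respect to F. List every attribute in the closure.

R1 ∩ R2 = {CD}.
D → A applies, adding A
ACD → B applies, adding B
Closure: {ABCD}.

ABCD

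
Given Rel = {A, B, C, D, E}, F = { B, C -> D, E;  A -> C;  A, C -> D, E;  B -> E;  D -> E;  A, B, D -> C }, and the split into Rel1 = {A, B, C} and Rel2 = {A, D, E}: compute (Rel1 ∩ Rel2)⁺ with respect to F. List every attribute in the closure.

Rel1 ∩ Rel2 = {A}.
A → C applies, adding C
A, C → D, E applies, adding D, E
Closure: {A, C, D, E}.

A, C, D, E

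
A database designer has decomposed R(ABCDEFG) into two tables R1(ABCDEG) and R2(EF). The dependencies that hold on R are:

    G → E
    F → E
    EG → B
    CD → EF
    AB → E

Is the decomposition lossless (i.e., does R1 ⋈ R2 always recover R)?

No

Common attributes: R1 ∩ R2 = {E}.
No dependency enlarges {E}, so (E)⁺ = {E}.
The closure contains neither all of R1 = {ABCDEG} nor all of R2 = {EF}, so the common attributes are not a superkey of either fragment. The join is lossy.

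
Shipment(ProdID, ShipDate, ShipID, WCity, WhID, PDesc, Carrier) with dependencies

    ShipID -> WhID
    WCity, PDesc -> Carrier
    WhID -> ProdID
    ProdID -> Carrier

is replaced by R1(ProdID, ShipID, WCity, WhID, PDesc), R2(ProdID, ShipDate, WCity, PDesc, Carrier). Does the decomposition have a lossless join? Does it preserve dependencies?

Lossless test: (ProdID, WCity, PDesc)⁺ = {ProdID, WCity, PDesc, Carrier}, which is a superkey of neither fragment — lossy.
Dependency preservation: every FD's attributes lie within a single fragment, so each can be enforced locally — preserved.

lossy but dependency-preserving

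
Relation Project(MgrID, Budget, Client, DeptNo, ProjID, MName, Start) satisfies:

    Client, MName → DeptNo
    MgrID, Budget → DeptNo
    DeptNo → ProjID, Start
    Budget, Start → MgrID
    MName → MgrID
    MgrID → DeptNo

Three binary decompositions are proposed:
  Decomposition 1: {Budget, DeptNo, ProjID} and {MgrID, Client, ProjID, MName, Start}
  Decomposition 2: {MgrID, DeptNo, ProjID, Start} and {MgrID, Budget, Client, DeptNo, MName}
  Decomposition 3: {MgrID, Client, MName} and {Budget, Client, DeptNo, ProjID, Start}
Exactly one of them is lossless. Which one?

Decomposition 2

Decomposition 1: common = {ProjID}, closure = {ProjID} → lossy.
Decomposition 2: common = {MgrID, DeptNo}, closure = {MgrID, DeptNo, ProjID, Start} → lossless.
Decomposition 3: common = {Client}, closure = {Client} → lossy.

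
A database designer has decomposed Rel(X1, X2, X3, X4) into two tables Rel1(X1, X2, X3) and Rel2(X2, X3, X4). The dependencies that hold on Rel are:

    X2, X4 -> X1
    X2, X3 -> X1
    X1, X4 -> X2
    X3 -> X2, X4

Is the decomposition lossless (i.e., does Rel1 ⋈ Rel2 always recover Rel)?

Common attributes: Rel1 ∩ Rel2 = {X2, X3}.
Closure of {X2, X3}: X2, X3 → X1 applies, adding X1; X3 → X2, X4 applies, adding X4. So (X2, X3)⁺ = {X1, X2, X3, X4}.
This closure contains every attribute of Rel1, so Rel1 ∩ Rel2 → Rel1. The join is lossless.

Yes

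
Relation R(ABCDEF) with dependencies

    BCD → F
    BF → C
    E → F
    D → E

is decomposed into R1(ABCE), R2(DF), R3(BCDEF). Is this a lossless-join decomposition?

Chase test. Columns are ABCDEF; row i has aⱼ where attribute j ∈ Ri, else bᵢⱼ.
Initial tableau (one row per fragment):
  row 1: a1 a2 a3 b14 a5 b16
  row 2: b21 b22 b23 a4 b25 a6
  row 3: b31 a2 a3 a4 a5 a6
Rows 1 and 3 agree on E; apply E→F and equate their F entries.
Rows 2 and 3 agree on D; apply D→E and equate their E entries.
No row becomes fully distinguished — the join is lossy.

No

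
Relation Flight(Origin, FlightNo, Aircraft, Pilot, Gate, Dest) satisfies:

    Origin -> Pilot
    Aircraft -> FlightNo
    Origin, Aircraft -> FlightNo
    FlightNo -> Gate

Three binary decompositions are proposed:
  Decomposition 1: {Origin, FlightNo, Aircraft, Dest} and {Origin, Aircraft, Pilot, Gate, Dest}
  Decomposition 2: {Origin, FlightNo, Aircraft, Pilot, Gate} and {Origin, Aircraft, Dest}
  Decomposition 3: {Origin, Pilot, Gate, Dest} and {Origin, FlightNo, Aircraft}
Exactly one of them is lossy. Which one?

Decomposition 1: common = {Origin, Aircraft, Dest}, closure = {Origin, FlightNo, Aircraft, Pilot, Gate, Dest} → lossless.
Decomposition 2: common = {Origin, Aircraft}, closure = {Origin, FlightNo, Aircraft, Pilot, Gate} → lossless.
Decomposition 3: common = {Origin}, closure = {Origin, Pilot} → lossy.

Decomposition 3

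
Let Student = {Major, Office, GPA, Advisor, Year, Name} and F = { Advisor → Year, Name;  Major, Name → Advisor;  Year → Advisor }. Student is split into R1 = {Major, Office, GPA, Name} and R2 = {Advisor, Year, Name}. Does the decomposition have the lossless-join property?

Common attributes: R1 ∩ R2 = {Name}.
No dependency enlarges {Name}, so (Name)⁺ = {Name}.
The closure contains neither all of R1 = {Major, Office, GPA, Name} nor all of R2 = {Advisor, Year, Name}, so the common attributes are not a superkey of either fragment. The join is lossy.

No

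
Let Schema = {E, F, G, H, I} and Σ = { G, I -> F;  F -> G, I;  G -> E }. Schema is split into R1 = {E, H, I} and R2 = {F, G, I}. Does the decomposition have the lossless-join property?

No

Common attributes: R1 ∩ R2 = {I}.
No dependency enlarges {I}, so (I)⁺ = {I}.
The closure contains neither all of R1 = {E, H, I} nor all of R2 = {F, G, I}, so the common attributes are not a superkey of either fragment. The join is lossy.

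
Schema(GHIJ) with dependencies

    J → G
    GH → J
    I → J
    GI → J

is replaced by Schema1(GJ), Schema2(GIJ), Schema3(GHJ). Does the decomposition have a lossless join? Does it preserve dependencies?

lossy but dependency-preserving

Lossless test (chase): applying each FD to every pair of rows produces no changes in the tableau, so no row becomes fully distinguished — the join is lossy.
Dependency preservation: every FD's attributes lie within a single fragment, so each can be enforced locally — preserved.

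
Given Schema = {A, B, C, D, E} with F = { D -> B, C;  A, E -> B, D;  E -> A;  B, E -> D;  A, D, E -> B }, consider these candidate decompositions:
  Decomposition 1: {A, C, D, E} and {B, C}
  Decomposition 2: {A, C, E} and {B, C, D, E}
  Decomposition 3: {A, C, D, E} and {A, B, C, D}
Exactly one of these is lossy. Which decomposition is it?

Decomposition 1: common = {C}, closure = {C} → lossy.
Decomposition 2: common = {C, E}, closure = {A, B, C, D, E} → lossless.
Decomposition 3: common = {A, C, D}, closure = {A, B, C, D} → lossless.

Decomposition 1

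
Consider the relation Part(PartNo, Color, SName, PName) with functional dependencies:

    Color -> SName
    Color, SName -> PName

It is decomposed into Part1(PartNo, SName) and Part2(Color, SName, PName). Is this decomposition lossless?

Common attributes: Part1 ∩ Part2 = {SName}.
No dependency enlarges {SName}, so (SName)⁺ = {SName}.
The closure contains neither all of Part1 = {PartNo, SName} nor all of Part2 = {Color, SName, PName}, so the common attributes are not a superkey of either fragment. The join is lossy.

No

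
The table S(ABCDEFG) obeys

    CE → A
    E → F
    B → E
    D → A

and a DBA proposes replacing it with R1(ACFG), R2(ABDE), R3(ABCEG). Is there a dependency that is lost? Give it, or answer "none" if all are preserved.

Check E → F: no single fragment contains all of {EF}, and the restricted closure of {E} across the fragments never reaches {F}.
CE → A is preserved.
B → E is preserved.
D → A is preserved.

E → F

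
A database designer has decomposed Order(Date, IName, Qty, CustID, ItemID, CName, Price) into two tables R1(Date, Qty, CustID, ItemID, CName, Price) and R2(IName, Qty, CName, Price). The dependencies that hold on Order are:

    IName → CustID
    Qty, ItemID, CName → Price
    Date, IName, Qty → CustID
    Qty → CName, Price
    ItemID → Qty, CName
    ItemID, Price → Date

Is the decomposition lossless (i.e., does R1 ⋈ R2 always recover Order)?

Common attributes: R1 ∩ R2 = {Qty, CName, Price}.
No dependency enlarges {Qty, CName, Price}, so (Qty, CName, Price)⁺ = {Qty, CName, Price}.
The closure contains neither all of R1 = {Date, Qty, CustID, ItemID, CName, Price} nor all of R2 = {IName, Qty, CName, Price}, so the common attributes are not a superkey of either fragment. The join is lossy.

No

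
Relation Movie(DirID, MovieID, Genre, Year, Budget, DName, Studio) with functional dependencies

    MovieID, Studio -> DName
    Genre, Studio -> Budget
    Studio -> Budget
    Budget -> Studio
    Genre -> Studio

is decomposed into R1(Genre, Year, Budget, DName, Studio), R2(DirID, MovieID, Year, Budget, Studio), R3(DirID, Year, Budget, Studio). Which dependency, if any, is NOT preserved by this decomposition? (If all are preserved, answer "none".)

MovieID, Studio -> DName

Check MovieID, Studio → DName: no single fragment contains all of {MovieID, DName, Studio}, and the restricted closure of {MovieID, Studio} across the fragments never reaches {DName}.
Genre, Studio → Budget is preserved.
Studio → Budget is preserved.
Budget → Studio is preserved.
Genre → Studio is preserved.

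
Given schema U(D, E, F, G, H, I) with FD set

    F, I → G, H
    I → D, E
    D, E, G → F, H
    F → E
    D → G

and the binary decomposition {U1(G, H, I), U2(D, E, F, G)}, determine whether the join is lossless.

No

Common attributes: U1 ∩ U2 = {G}.
No dependency enlarges {G}, so (G)⁺ = {G}.
The closure contains neither all of U1 = {G, H, I} nor all of U2 = {D, E, F, G}, so the common attributes are not a superkey of either fragment. The join is lossy.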